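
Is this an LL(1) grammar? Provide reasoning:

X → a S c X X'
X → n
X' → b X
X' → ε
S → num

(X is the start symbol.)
No. Predict set conflict for X': { 'b' }

A grammar is LL(1) if for each non-terminal N with multiple productions, the predict sets of those productions are pairwise disjoint, where PREDICT(N → α) = (FIRST(α) \ {ε}) ∪ (FOLLOW(N) if α ⇒* ε).

Relevant sets:
  FOLLOW(X') = { $, 'b' }

For X:
  PREDICT(X → a S c X X') = { 'a' }
  PREDICT(X → n) = { 'n' }
For X':
  PREDICT(X' → b X) = { 'b' }
  PREDICT(X' → ε) = { $, 'b' }
S has a single production, so nothing to check there.

Conflict found: Predict set conflict for X': { 'b' }
The grammar is NOT LL(1).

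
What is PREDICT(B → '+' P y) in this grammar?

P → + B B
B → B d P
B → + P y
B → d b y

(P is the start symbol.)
PREDICT(B → '+' P y) = (FIRST(RHS) \ {ε}) ∪ (FOLLOW(B) if ε ∈ FIRST(RHS), i.e. RHS ⇒* ε)
FIRST('+' P y) = { '+' }
ε ∉ FIRST('+' P y), so FOLLOW(B) is not added.
PREDICT(B → '+' P y) = { '+' }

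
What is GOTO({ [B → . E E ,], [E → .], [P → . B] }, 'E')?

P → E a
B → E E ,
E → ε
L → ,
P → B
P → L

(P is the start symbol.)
{ [B → E . E ,], [E → .] }

GOTO(I, 'E') = CLOSURE({ [A → αX.β] : [A → α.Xβ] ∈ I, X = 'E' })

Items with dot before 'E', with the dot advanced:
  [B → . E E ,] → [B → E . E ,]
Closure of the advanced items:
  [B → E . E ,] has the dot before E: add [E → .]

GOTO = { [B → E . E ,], [E → .] }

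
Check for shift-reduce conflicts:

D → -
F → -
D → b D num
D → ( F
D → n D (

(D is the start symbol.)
A shift-reduce conflict occurs when an LR(0) state has both:
  - a complete (reduce) item [A → α .] (dot at the end), and
  - a shift item [B → β . c γ] (dot before a terminal).

Augment with D' → D and build the canonical LR(0) collection (I0 = CLOSURE({[D' → . D]}), then GOTO on every symbol after a dot until no new states appear). It has 12 states:
  I0: { [D → . ( F], [D → . -], [D → . b D num], [D → . n D (], [D' → . D] }  — shift
  I1: { [D → ( . F], [F → . -] }  — shift
  I2: { [D → - .] }  — reduce
  I3: { [D' → D .] }  — accept
  I4: { [D → . ( F], [D → . -], [D → . b D num], [D → . n D (], [D → b . D num] }  — shift
  I5: { [D → . ( F], [D → . -], [D → . b D num], [D → . n D (], [D → n . D (] }  — shift
  I6: { [D → n D . (] }  — shift
  I7: { [D → n D ( .] }  — reduce
  I8: { [D → b D . num] }  — shift
  I9: { [D → b D num .] }  — reduce
  I10: { [F → - .] }  — reduce
  I11: { [D → ( F .] }  — reduce

No state contains both a complete item and a shift item.

Answer: No shift-reduce conflicts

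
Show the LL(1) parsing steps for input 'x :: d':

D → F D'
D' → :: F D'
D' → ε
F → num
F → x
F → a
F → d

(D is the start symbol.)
Stack is shown with the top on the left.

Stack      Input     Action
---------------------------
D $        x :: d $  output D → F D'
F D' $     x :: d $  output F → x
x D' $     x :: d $  match 'x'
D' $       :: d $    output D' → :: F D'
:: F D' $  :: d $    match '::'
F D' $     d $       output F → d
d D' $     d $       match 'd'
D' $       $         output D' → ε
$          $         accept

The string is accepted.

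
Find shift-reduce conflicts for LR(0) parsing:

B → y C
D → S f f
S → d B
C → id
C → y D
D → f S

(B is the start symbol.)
No shift-reduce conflicts

Augment with B' → B and build the canonical LR(0) collection (I0 = CLOSURE({[B' → . B]}), then GOTO on every symbol after a dot until no new states appear). It has 14 states:
  I0: { [B → . y C], [B' → . B] }  — shift
  I1: { [B' → B .] }  — accept
  I2: { [B → y . C], [C → . id], [C → . y D] }  — shift
  I3: { [B → y C .] }  — reduce
  I4: { [C → id .] }  — reduce
  I5: { [C → y . D], [D → . S f f], [D → . f S], [S → . d B] }  — shift
  I6: { [C → y D .] }  — reduce
  I7: { [D → S . f f] }  — shift
  I8: { [B → . y C], [S → d . B] }  — shift
  I9: { [D → f . S], [S → . d B] }  — shift
  I10: { [D → f S .] }  — reduce
  I11: { [S → d B .] }  — reduce
  I12: { [D → S f . f] }  — shift
  I13: { [D → S f f .] }  — reduce

No state contains both a complete item and a shift item.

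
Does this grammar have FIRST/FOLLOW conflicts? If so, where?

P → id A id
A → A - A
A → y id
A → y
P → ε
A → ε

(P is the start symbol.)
A FIRST/FOLLOW conflict occurs when a non-terminal N has a nullable alternative N → β (β ⇒* ε) and another alternative N → α with FIRST(α) ∩ FOLLOW(N) ≠ ∅: on such a lookahead the parser cannot decide between expanding α and letting N vanish via β.

Nullable non-terminals: A, P.
FIRST sets used below: FIRST(A) = { '-', 'y', ε }

A: nullable alternative(s) A → ε; FOLLOW(A) = { '-', 'id' }
  A → A - A: FIRST \ {ε} = { '-', 'y' } — overlaps FOLLOW(A) on { '-' }: CONFLICT
  A → y id: FIRST \ {ε} = { 'y' } — disjoint from FOLLOW(A)
  A → y: FIRST \ {ε} = { 'y' } — disjoint from FOLLOW(A)
  A → ε: FIRST \ {ε} = { } — this is the only nullable alternative, skip

P: nullable alternative(s) P → ε; FOLLOW(P) = { $ }
  P → id A id: FIRST \ {ε} = { 'id' } — disjoint from FOLLOW(P)
  P → ε: FIRST \ {ε} = { } — this is the only nullable alternative, skip

So the grammar has 1 FIRST/FOLLOW conflict (marked CONFLICT above).

Answer: Yes. A → A '-' A with FOLLOW(A) on { '-' }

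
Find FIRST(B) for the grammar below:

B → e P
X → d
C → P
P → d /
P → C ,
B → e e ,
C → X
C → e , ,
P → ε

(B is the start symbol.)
{ 'e' }

To compute FIRST(B), examine every production with B on the left-hand side, reading each right-hand side left to right until a non-nullable symbol is reached.

From B → e P:
  - e is a terminal: add 'e' and stop
From B → e e ,:
  - e is a terminal: add 'e' and stop

Collecting: FIRST(B) = { 'e' }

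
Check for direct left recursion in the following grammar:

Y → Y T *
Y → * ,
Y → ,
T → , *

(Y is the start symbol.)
Direct left recursion occurs when N → N α for some non-terminal N (the right-hand side begins with the left-hand side itself).

Y → Y T *: LEFT RECURSIVE (starts with Y)
Y → * ,: starts with '*'
Y → ,: starts with ','
T → , *: starts with ','

The grammar has direct left recursion on: Y.

Answer: Yes, Y is left-recursive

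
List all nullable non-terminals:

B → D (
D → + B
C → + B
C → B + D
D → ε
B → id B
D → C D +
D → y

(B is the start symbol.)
ε-productions: D → ε
So D is immediately nullable.
No further non-terminal can be added: every production for the remaining non-terminals contains a terminal or a non-nullable non-terminal.
Nullable = { 'D' }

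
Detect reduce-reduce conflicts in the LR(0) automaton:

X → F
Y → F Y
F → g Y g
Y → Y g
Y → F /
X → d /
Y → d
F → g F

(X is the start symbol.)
Yes — I8: [F → g Y g .] vs [Y → Y g .]

A reduce-reduce conflict occurs when an LR(0) state has two complete items [A → α .] and [B → β .] — both call for a reduction, and with no lookahead the parser cannot choose between them.

Augment with X' → X and build the canonical LR(0) collection (I0 = CLOSURE({[X' → . X]}), then GOTO on every symbol after a dot until no new states appear). It has 14 states:
  I0: { [F → . g F], [F → . g Y g], [X → . F], [X → . d /], [X' → . X] }  — shift
  I1: { [X → F .] }  — reduce
  I2: { [X' → X .] }  — accept
  I3: { [X → d . /] }  — shift
  I4: { [F → . g F], [F → . g Y g], [F → g . F], [F → g . Y g], [Y → . F /], [Y → . F Y], [Y → . Y g], [Y → . d] }  — shift
  I5: { [F → . g F], [F → . g Y g], [F → g F .], [Y → . F /], [Y → . F Y], [Y → . Y g], [Y → . d], [Y → F . /], [Y → F . Y] }  — shift, reduce
  I6: { [F → g Y . g], [Y → Y . g] }  — shift
  I7: { [Y → d .] }  — reduce
  I8: { [F → g Y g .], [Y → Y g .] }  — 2 reduces
  I9: { [Y → F / .] }  — reduce
  I10: { [F → . g F], [F → . g Y g], [Y → . F /], [Y → . F Y], [Y → . Y g], [Y → . d], [Y → F . /], [Y → F . Y] }  — shift
  I11: { [Y → F Y .], [Y → Y . g] }  — shift, reduce
  I12: { [Y → Y g .] }  — reduce
  I13: { [X → d / .] }  — reduce

I8 contains complete items [F → g Y g .], [Y → Y g .] — reduce-reduce conflict.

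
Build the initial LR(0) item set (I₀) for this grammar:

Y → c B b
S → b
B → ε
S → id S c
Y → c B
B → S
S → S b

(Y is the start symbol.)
First, augment the grammar with Y' → Y
I₀ = CLOSURE({ [Y' → . Y] }):
  [Y' → . Y] has the dot before Y: add [Y → . c B b], [Y → . c B]
No further items can be added.

I₀ = { [Y → . c B b], [Y → . c B], [Y' → . Y] }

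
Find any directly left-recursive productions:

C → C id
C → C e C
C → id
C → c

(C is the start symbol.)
Yes, C is left-recursive

Direct left recursion occurs when N → N α for some non-terminal N (the right-hand side begins with the left-hand side itself).

C → C id: LEFT RECURSIVE (starts with C)
C → C e C: LEFT RECURSIVE (starts with C)
C → id: starts with id
C → c: starts with c

The grammar has direct left recursion on: C.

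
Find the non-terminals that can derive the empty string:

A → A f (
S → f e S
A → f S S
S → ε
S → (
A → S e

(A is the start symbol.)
ε-productions: S → ε
So S is immediately nullable.
No further non-terminal can be added: every production for the remaining non-terminals contains a terminal or a non-nullable non-terminal.
Nullable = { 'S' }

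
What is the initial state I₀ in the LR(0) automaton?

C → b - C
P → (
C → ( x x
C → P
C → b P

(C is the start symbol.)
First, augment the grammar with C' → C
I₀ = CLOSURE({ [C' → . C] }):
  [C' → . C] has the dot before C: add [C → . b - C], [C → . ( x x], [C → . P], [C → . b P]
  [C → . P] has the dot before P: add [P → . (]
No further items can be added.

I₀ = { [C → . ( x x], [C → . P], [C → . b - C], [C → . b P], [C' → . C], [P → . (] }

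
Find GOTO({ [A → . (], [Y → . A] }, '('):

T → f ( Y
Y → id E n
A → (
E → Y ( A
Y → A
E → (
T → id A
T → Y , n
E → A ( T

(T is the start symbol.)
{ [A → ( .] }

GOTO(I, '(') = CLOSURE({ [A → αX.β] : [A → α.Xβ] ∈ I, X = '(' })

Items with dot before '(', with the dot advanced:
  [A → . (] → [A → ( .]
Closure adds nothing (no advanced item has the dot before a non-terminal).

GOTO = { [A → ( .] }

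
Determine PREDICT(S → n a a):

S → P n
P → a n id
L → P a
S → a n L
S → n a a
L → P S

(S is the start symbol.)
PREDICT(S → n a a) = (FIRST(RHS) \ {ε}) ∪ (FOLLOW(S) if ε ∈ FIRST(RHS), i.e. RHS ⇒* ε)
FIRST(n a a) = { 'n' }
ε ∉ FIRST(n a a), so FOLLOW(S) is not added.
PREDICT(S → n a a) = { 'n' }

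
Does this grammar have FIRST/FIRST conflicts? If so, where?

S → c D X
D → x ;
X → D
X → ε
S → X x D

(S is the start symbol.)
FIRST sets of the non-terminals at (or reachable through a nullable prefix from) the front of some alternative:
  FIRST(X) = { 'x', ε }
  FIRST(D) = { 'x' }

Productions for S:
  S → c D X: FIRST = { 'c' }
  S → X x D: FIRST = { 'x' }
Productions for X:
  X → D: FIRST = { 'x' }
  X → ε: FIRST = { ε }
D has only one production, so no FIRST/FIRST conflict is possible there.

All alternatives of each non-terminal have pairwise disjoint FIRST sets.

Answer: No FIRST/FIRST conflicts.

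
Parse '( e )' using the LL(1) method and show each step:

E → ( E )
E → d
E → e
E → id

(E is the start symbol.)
Stack is shown with the top on the left.

Stack    Input    Action
------------------------
E $      ( e ) $  output E → ( E )
( E ) $  ( e ) $  match '('
E ) $    e ) $    output E → e
e ) $    e ) $    match 'e'
) $      ) $      match ')'
$        $        accept

The string is accepted.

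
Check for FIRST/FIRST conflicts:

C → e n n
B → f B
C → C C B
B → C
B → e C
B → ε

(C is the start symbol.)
Yes. C → e n n / C → C C B on { 'e' }; B → C / B → e C on { 'e' }

FIRST sets of the non-terminals at (or reachable through a nullable prefix from) the front of some alternative:
  FIRST(C) = { 'e' }

Productions for C:
  C → e n n: FIRST = { 'e' }
  C → C C B: FIRST = { 'e' }
Productions for B:
  B → f B: FIRST = { 'f' }
  B → C: FIRST = { 'e' }
  B → e C: FIRST = { 'e' }
  B → ε: FIRST = { ε }

Conflict for C: C → e n n and C → C C B
  Overlap: { 'e' }
Conflict for B: B → C and B → e C
  Overlap: { 'e' }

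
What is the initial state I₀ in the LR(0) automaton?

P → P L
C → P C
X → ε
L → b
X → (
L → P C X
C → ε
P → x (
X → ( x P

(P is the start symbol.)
{ [P → . P L], [P → . x (], [P' → . P] }

First, augment the grammar with P' → P
I₀ = CLOSURE({ [P' → . P] }):
  [P' → . P] has the dot before P: add [P → . P L], [P → . x (]
No further items can be added.

I₀ = { [P → . P L], [P → . x (], [P' → . P] }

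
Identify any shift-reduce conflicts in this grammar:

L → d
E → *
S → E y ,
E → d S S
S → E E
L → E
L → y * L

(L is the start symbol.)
A shift-reduce conflict occurs when an LR(0) state has both:
  - a complete (reduce) item [A → α .] (dot at the end), and
  - a shift item [B → β . c γ] (dot before a terminal).

Augment with L' → L and build the canonical LR(0) collection (I0 = CLOSURE({[L' → . L]}), then GOTO on every symbol after a dot until no new states appear). It has 15 states:
  I0: { [E → . *], [E → . d S S], [L → . E], [L → . d], [L → . y * L], [L' → . L] }  — shift
  I1: { [E → * .] }  — reduce
  I2: { [L → E .] }  — reduce
  I3: { [L' → L .] }  — accept
  I4: { [E → . *], [E → . d S S], [E → d . S S], [L → d .], [S → . E E], [S → . E y ,] }  — shift, reduce
  I5: { [L → y . * L] }  — shift
  I6: { [E → . *], [E → . d S S], [L → . E], [L → . d], [L → . y * L], [L → y * . L] }  — shift
  I7: { [L → y * L .] }  — reduce
  I8: { [E → . *], [E → . d S S], [S → E . E], [S → E . y ,] }  — shift
  I9: { [E → . *], [E → . d S S], [E → d S . S], [S → . E E], [S → . E y ,] }  — shift
  I10: { [E → . *], [E → . d S S], [E → d . S S], [S → . E E], [S → . E y ,] }  — shift
  I11: { [E → d S S .] }  — reduce
  I12: { [S → E E .] }  — reduce
  I13: { [S → E y . ,] }  — shift
  I14: { [S → E y , .] }  — reduce

I4 contains reduce item [L → d .] and shift items [E → . *], [E → . d S S] — shift-reduce conflict.

Answer: Yes — I4: [L → d .] vs [E → . *]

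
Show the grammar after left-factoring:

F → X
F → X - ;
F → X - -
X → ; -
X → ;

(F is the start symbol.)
Left-factoring transforms A → αβ₁ | αβ₂ into A → αA' and A' → β₁ | β₂
(α is the longest common prefix among the alternatives). Repeat until
no nonterminal has two alternatives with a common prefix.

Round 1: F has alternatives sharing prefix 'X'. Introduce F': F → X F'
  Add: F' → ε
  Add: F' → - ;
  Add: F' → - -

Round 2: F' has alternatives sharing prefix '-'. Introduce F'': F' → - F''
  Add: F'' → ;
  Add: F'' → -

Round 3: X has alternatives sharing prefix ';'. Introduce X': X → ; X'
  Add: X' → -
  Add: X' → ε

No remaining common prefixes — done.

Resulting grammar:
F → X F'
F' → ε
F' → - F''
F'' → ;
F'' → -
X → ; X'
X' → -
X' → ε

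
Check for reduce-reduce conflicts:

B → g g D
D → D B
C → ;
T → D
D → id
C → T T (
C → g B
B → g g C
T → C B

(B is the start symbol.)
Yes — I6: [B → g g D .] vs [T → D .]

A reduce-reduce conflict occurs when an LR(0) state has two complete items [A → α .] and [B → β .] — both call for a reduction, and with no lookahead the parser cannot choose between them.

Augment with B' → B and build the canonical LR(0) collection (I0 = CLOSURE({[B' → . B]}), then GOTO on every symbol after a dot until no new states appear). It has 17 states:
  I0: { [B → . g g C], [B → . g g D], [B' → . B] }  — shift
  I1: { [B' → B .] }  — accept
  I2: { [B → g . g C], [B → g . g D] }  — shift
  I3: { [B → g g . C], [B → g g . D], [C → . ;], [C → . T T (], [C → . g B], [D → . D B], [D → . id], [T → . C B], [T → . D] }  — shift
  I4: { [C → ; .] }  — reduce
  I5: { [B → . g g C], [B → . g g D], [B → g g C .], [T → C . B] }  — shift, reduce
  I6: { [B → . g g C], [B → . g g D], [B → g g D .], [D → D . B], [T → D .] }  — shift, 2 reduces
  I7: { [C → . ;], [C → . T T (], [C → . g B], [C → T . T (], [D → . D B], [D → . id], [T → . C B], [T → . D] }  — shift
  I8: { [B → . g g C], [B → . g g D], [C → g . B] }  — shift
  I9: { [D → id .] }  — reduce
  I10: { [C → g B .] }  — reduce
  I11: { [B → . g g C], [B → . g g D], [T → C . B] }  — shift
  I12: { [B → . g g C], [B → . g g D], [D → D . B], [T → D .] }  — shift, reduce
  I13: { [C → . ;], [C → . T T (], [C → . g B], [C → T . T (], [C → T T . (], [D → . D B], [D → . id], [T → . C B], [T → . D] }  — shift
  I14: { [C → T T ( .] }  — reduce
  I15: { [D → D B .] }  — reduce
  I16: { [T → C B .] }  — reduce

I6 contains complete items [B → g g D .], [T → D .] — reduce-reduce conflict.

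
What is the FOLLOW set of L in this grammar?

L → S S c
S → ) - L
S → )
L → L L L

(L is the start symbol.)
{ $, ')', 'c' }

To compute FOLLOW(L), find every occurrence of L on a right-hand side N → α L β: add FIRST(β) \ {ε}, and if β is empty or nullable also add FOLLOW(N). Iterate to a fixed point.

L is the start symbol, so $ ∈ FOLLOW(L).
In S → ) - L: L is at the end, add FOLLOW(S)
In L → L L L: L is followed by L L, add FIRST(L L) \ {ε} = { ')' }
In L → L L L: L is followed by L, add FIRST(L) \ {ε} = { ')' }
In L → L L L: L is at the end; this adds FOLLOW(L) to itself — nothing new

The FOLLOW sets referred to above (computed the same way, to a fixed point):
  FOLLOW(S) = { ')', 'c' }

Taking the union: FOLLOW(L) = { $, ')', 'c' }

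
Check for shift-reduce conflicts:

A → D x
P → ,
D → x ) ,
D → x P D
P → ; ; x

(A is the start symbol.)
A shift-reduce conflict occurs when an LR(0) state has both:
  - a complete (reduce) item [A → α .] (dot at the end), and
  - a shift item [B → β . c γ] (dot before a terminal).

Augment with A' → A and build the canonical LR(0) collection (I0 = CLOSURE({[A' → . A]}), then GOTO on every symbol after a dot until no new states appear). It has 13 states:
  I0: { [A → . D x], [A' → . A], [D → . x ) ,], [D → . x P D] }  — shift
  I1: { [A' → A .] }  — accept
  I2: { [A → D . x] }  — shift
  I3: { [D → x . ) ,], [D → x . P D], [P → . ,], [P → . ; ; x] }  — shift
  I4: { [D → x ) . ,] }  — shift
  I5: { [P → , .] }  — reduce
  I6: { [P → ; . ; x] }  — shift
  I7: { [D → . x ) ,], [D → . x P D], [D → x P . D] }  — shift
  I8: { [D → x P D .] }  — reduce
  I9: { [P → ; ; . x] }  — shift
  I10: { [P → ; ; x .] }  — reduce
  I11: { [D → x ) , .] }  — reduce
  I12: { [A → D x .] }  — reduce

No state contains both a complete item and a shift item.

Answer: No shift-reduce conflicts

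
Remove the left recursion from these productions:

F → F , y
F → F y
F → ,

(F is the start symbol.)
F is directly left-recursive. The standard transformation for
  A → A α₁ | ... | A α_m | β₁ | ... | β_n
is
  A  → β₁ A' | ... | β_n A'
  A' → α₁ A' | ... | α_m A' | ε

F → , becomes F → , F'
F → F , y becomes F' → , y F'
F → F y becomes F' → y F'
Add F' → ε

Resulting grammar:
F → , F'
F' → , y F'
F' → y F'
F' → ε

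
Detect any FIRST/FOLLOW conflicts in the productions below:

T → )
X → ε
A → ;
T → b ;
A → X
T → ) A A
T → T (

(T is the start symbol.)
Nullable non-terminals: A, X.
FIRST sets used below: FIRST(X) = { ε }

A: nullable alternative(s) A → X; FOLLOW(A) = { $, '(', ';' }
  A → ;: FIRST \ {ε} = { ';' } — overlaps FOLLOW(A) on { ';' }: CONFLICT
  A → X: FIRST \ {ε} = { } — this is the only nullable alternative, skip
X has a nullable alternative but only one production, so nothing to check.

T has no nullable alternative, so no FIRST/FOLLOW check is needed there.

So the grammar has 1 FIRST/FOLLOW conflict (marked CONFLICT above).

Answer: Yes. A → ';' with FOLLOW(A) on { ';' }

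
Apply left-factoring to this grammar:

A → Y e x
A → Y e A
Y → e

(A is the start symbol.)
Left-factoring transforms A → αβ₁ | αβ₂ into A → αA' and A' → β₁ | β₂
(α is the longest common prefix among the alternatives). Repeat until
no nonterminal has two alternatives with a common prefix.

Round 1: A has alternatives sharing prefix 'Y e'. Introduce A': A → Y e A'
  Add: A' → x
  Add: A' → A

No remaining common prefixes — done.

Resulting grammar:
A → Y e A'
A' → x
A' → A
Y → e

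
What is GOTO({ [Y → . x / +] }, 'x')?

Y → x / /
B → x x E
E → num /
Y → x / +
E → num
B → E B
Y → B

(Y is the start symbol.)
GOTO(I, 'x') = CLOSURE({ [A → αX.β] : [A → α.Xβ] ∈ I, X = 'x' })

Items with dot before 'x', with the dot advanced:
  [Y → . x / +] → [Y → x . / +]
Closure adds nothing (no advanced item has the dot before a non-terminal).

GOTO = { [Y → x . / +] }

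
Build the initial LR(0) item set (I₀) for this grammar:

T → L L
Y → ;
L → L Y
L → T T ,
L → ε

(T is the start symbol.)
First, augment the grammar with T' → T
I₀ = CLOSURE({ [T' → . T] }):
  [T' → . T] has the dot before T: add [T → . L L]
  [T → . L L] has the dot before L: add [L → . L Y], [L → . T T ,], [L → .]
No further items can be added.

I₀ = { [L → . L Y], [L → . T T ,], [L → .], [T → . L L], [T' → . T] }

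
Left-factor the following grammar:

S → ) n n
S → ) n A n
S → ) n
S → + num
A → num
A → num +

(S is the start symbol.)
S → ) n S'
S' → n
S' → A n
S' → ε
S → + num
A → num A'
A' → ε
A' → +

Left-factoring transforms A → αβ₁ | αβ₂ into A → αA' and A' → β₁ | β₂
(α is the longest common prefix among the alternatives). Repeat until
no nonterminal has two alternatives with a common prefix.

Round 1: S has alternatives sharing prefix ') n'. Introduce S': S → ) n S'
  Add: S' → n
  Add: S' → A n
  Add: S' → ε

Round 2: A has alternatives sharing prefix 'num'. Introduce A': A → num A'
  Add: A' → ε
  Add: A' → +

No remaining common prefixes — done.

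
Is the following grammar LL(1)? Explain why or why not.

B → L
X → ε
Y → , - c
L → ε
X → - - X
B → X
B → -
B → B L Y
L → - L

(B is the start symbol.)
A grammar is LL(1) if for each non-terminal N with multiple productions, the predict sets of those productions are pairwise disjoint, where PREDICT(N → α) = (FIRST(α) \ {ε}) ∪ (FOLLOW(N) if α ⇒* ε).

Relevant sets:
  FIRST(L) = { '-', ε }
  FIRST(X) = { '-', ε }
  FIRST(B) = { ',', '-', ε }
  FIRST(Y) = { ',' }
  FOLLOW(B) = { $, ',', '-' }
  FOLLOW(X) = { $, ',', '-' }
  FOLLOW(L) = { $, ',', '-' }

For B:
  PREDICT(B → L) = { $, ',', '-' }
  PREDICT(B → X) = { $, ',', '-' }
  PREDICT(B → '-') = { '-' }
  PREDICT(B → B L Y) = { ',', '-' }
For X:
  PREDICT(X → ε) = { $, ',', '-' }
  PREDICT(X → '-' '-' X) = { '-' }
For L:
  PREDICT(L → ε) = { $, ',', '-' }
  PREDICT(L → '-' L) = { '-' }
Y has a single production, so nothing to check there.

Conflict found: Predict set conflict for B: { $, ',', '-' }
The grammar is NOT LL(1).

Answer: No. Predict set conflict for B: { $, ',', '-' }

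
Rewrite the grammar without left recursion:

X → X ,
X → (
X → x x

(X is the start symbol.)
X → ( X'
X → x x X'
X' → , X'
X' → ε

X is directly left-recursive. The standard transformation for
  A → A α₁ | ... | A α_m | β₁ | ... | β_n
is
  A  → β₁ A' | ... | β_n A'
  A' → α₁ A' | ... | α_m A' | ε

X → ( becomes X → ( X'
X → x x becomes X → x x X'
X → X , becomes X' → , X'
Add X' → ε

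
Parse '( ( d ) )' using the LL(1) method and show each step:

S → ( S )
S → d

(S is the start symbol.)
Stack is shown with the top on the left.

Stack      Input        Action
------------------------------
S $        ( ( d ) ) $  output S → ( S )
( S ) $    ( ( d ) ) $  match '('
S ) $      ( d ) ) $    output S → ( S )
( S ) ) $  ( d ) ) $    match '('
S ) ) $    d ) ) $      output S → d
d ) ) $    d ) ) $      match 'd'
) ) $      ) ) $        match ')'
) $        ) $          match ')'
$          $            accept

The string is accepted.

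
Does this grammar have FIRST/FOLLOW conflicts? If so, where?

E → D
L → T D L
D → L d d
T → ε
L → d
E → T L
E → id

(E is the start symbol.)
Nullable non-terminals: T.
T has a nullable alternative but only one production, so nothing to check.

D, E, L have no nullable alternative, so no FIRST/FOLLOW check is needed there.

No FIRST/FOLLOW conflicts found.

Answer: No FIRST/FOLLOW conflicts.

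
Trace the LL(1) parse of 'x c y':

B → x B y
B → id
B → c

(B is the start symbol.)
Stack is shown with the top on the left.

Stack    Input    Action
------------------------
B $      x c y $  output B → x B y
x B y $  x c y $  match 'x'
B y $    c y $    output B → c
c y $    c y $    match 'c'
y $      y $      match 'y'
$        $        accept

The string is accepted.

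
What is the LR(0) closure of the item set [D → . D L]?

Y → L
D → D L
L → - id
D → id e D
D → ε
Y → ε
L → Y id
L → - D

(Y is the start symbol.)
Start with: [D → . D L]
  [D → . D L] has the dot before D: add [D → . id e D], [D → .]
No further items can be added.

CLOSURE = { [D → . D L], [D → . id e D], [D → .] }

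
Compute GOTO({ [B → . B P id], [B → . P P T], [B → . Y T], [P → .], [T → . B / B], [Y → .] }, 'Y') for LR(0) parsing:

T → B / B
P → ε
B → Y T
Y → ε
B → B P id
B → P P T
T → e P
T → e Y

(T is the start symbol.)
GOTO(I, 'Y') = CLOSURE({ [A → αX.β] : [A → α.Xβ] ∈ I, X = 'Y' })

Items with dot before 'Y', with the dot advanced:
  [B → . Y T] → [B → Y . T]
Closure of the advanced items:
  [B → Y . T] has the dot before T: add [T → . B / B], [T → . e P], [T → . e Y]
  [T → . B / B] has the dot before B: add [B → . Y T], [B → . B P id], [B → . P P T]
  [B → . Y T] has the dot before Y: add [Y → .]
  [B → . P P T] has the dot before P: add [P → .]

GOTO = { [B → . B P id], [B → . P P T], [B → . Y T], [B → Y . T], [P → .], [T → . B / B], [T → . e P], [T → . e Y], [Y → .] }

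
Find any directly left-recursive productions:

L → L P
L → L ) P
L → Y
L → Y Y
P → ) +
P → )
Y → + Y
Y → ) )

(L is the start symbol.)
Direct left recursion occurs when N → N α for some non-terminal N (the right-hand side begins with the left-hand side itself).

L → L P: LEFT RECURSIVE (starts with L)
L → L ) P: LEFT RECURSIVE (starts with L)
L → Y: starts with Y
L → Y Y: starts with Y
P → ) +: starts with ')'
P → ): starts with ')'
Y → + Y: starts with '+'
Y → ) ): starts with ')'

The grammar has direct left recursion on: L.

Answer: Yes, L is left-recursive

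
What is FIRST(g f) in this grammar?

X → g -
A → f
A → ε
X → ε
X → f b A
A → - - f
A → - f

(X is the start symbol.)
To compute FIRST(g f), process the symbols left to right:
Symbol g is a terminal. Add 'g' and stop.
FIRST(g f) = { 'g' }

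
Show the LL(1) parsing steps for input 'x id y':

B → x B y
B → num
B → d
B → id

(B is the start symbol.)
Stack is shown with the top on the left.

Stack    Input     Action
-------------------------
B $      x id y $  output B → x B y
x B y $  x id y $  match 'x'
B y $    id y $    output B → id
id y $   id y $    match 'id'
y $      y $       match 'y'
$        $         accept

The string is accepted.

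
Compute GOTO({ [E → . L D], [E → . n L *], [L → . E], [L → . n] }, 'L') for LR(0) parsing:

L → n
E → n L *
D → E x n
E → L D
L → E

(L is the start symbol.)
{ [D → . E x n], [E → . L D], [E → . n L *], [E → L . D], [L → . E], [L → . n] }

GOTO(I, 'L') = CLOSURE({ [A → αX.β] : [A → α.Xβ] ∈ I, X = 'L' })

Items with dot before 'L', with the dot advanced:
  [E → . L D] → [E → L . D]
Closure of the advanced items:
  [E → L . D] has the dot before D: add [D → . E x n]
  [D → . E x n] has the dot before E: add [E → . n L *], [E → . L D]
  [E → . L D] has the dot before L: add [L → . n], [L → . E]

GOTO = { [D → . E x n], [E → . L D], [E → . n L *], [E → L . D], [L → . E], [L → . n] }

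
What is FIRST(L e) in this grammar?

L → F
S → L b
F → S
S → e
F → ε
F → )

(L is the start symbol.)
{ ')', 'b', 'e' }

FIRST sets of the non-terminals involved (from the grammar, by fixed-point iteration):
  FIRST(L) = { ')', 'b', 'e', ε }

To compute FIRST(L e), process the symbols left to right:
Symbol L is a non-terminal. Add FIRST(L) \ {ε} = { ')', 'b', 'e' }
L is nullable (ε ∈ FIRST(L)), continue to the next symbol.
Symbol e is a terminal. Add 'e' and stop.
FIRST(L e) = { ')', 'b', 'e' }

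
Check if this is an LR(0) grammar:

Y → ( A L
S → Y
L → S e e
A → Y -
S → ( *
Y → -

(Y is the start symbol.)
Yes, the grammar is LR(0)

A grammar is LR(0) if no state in the canonical LR(0) collection has:
  - both a shift item (dot before a terminal) and a complete item (shift-reduce conflict), or
  - two or more complete items (reduce-reduce conflict; the accept item [Y' → Y .] counts as a complete item here).

Augment with Y' → Y and build the canonical LR(0) collection (I0 = CLOSURE({[Y' → . Y]}), then GOTO on every symbol after a dot until no new states appear). It has 14 states:
  I0: { [Y → . ( A L], [Y → . -], [Y' → . Y] }  — shift
  I1: { [A → . Y -], [Y → ( . A L], [Y → . ( A L], [Y → . -] }  — shift
  I2: { [Y → - .] }  — reduce
  I3: { [Y' → Y .] }  — accept
  I4: { [L → . S e e], [S → . ( *], [S → . Y], [Y → ( A . L], [Y → . ( A L], [Y → . -] }  — shift
  I5: { [A → Y . -] }  — shift
  I6: { [A → Y - .] }  — reduce
  I7: { [A → . Y -], [S → ( . *], [Y → ( . A L], [Y → . ( A L], [Y → . -] }  — shift
  I8: { [Y → ( A L .] }  — reduce
  I9: { [L → S . e e] }  — shift
  I10: { [S → Y .] }  — reduce
  I11: { [L → S e . e] }  — shift
  I12: { [L → S e e .] }  — reduce
  I13: { [S → ( * .] }  — reduce

Every state is either a pure shift/goto state or contains exactly one complete item and nothing to shift — no conflicts. The grammar is LR(0).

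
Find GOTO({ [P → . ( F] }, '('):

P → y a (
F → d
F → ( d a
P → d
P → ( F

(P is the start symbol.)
{ [F → . ( d a], [F → . d], [P → ( . F] }

GOTO(I, '(') = CLOSURE({ [A → αX.β] : [A → α.Xβ] ∈ I, X = '(' })

Items with dot before '(', with the dot advanced:
  [P → . ( F] → [P → ( . F]
Closure of the advanced items:
  [P → ( . F] has the dot before F: add [F → . d], [F → . ( d a]

GOTO = { [F → . ( d a], [F → . d], [P → ( . F] }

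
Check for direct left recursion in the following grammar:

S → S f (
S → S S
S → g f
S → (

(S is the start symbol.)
Yes, S is left-recursive

Direct left recursion occurs when N → N α for some non-terminal N (the right-hand side begins with the left-hand side itself).

S → S f (: LEFT RECURSIVE (starts with S)
S → S S: LEFT RECURSIVE (starts with S)
S → g f: starts with g
S → (: starts with '('

The grammar has direct left recursion on: S.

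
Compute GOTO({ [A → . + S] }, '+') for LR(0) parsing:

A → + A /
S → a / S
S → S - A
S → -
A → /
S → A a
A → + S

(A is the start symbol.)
GOTO(I, '+') = CLOSURE({ [A → αX.β] : [A → α.Xβ] ∈ I, X = '+' })

Items with dot before '+', with the dot advanced:
  [A → . + S] → [A → + . S]
Closure of the advanced items:
  [A → + . S] has the dot before S: add [S → . a / S], [S → . S - A], [S → . -], [S → . A a]
  [S → . A a] has the dot before A: add [A → . + A /], [A → . /], [A → . + S]

GOTO = { [A → + . S], [A → . + A /], [A → . + S], [A → . /], [S → . -], [S → . A a], [S → . S - A], [S → . a / S] }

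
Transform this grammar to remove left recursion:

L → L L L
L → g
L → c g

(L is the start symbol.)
L is directly left-recursive. The standard transformation for
  A → A α₁ | ... | A α_m | β₁ | ... | β_n
is
  A  → β₁ A' | ... | β_n A'
  A' → α₁ A' | ... | α_m A' | ε

L → g becomes L → g L'
L → c g becomes L → c g L'
L → L L L becomes L' → L L L'
Add L' → ε

Resulting grammar:
L → g L'
L → c g L'
L' → L L L'
L' → ε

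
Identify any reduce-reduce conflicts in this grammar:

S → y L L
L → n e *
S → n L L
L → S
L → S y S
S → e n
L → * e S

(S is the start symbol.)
A reduce-reduce conflict occurs when an LR(0) state has two complete items [A → α .] and [B → β .] — both call for a reduction, and with no lookahead the parser cannot choose between them.

Augment with S' → S and build the canonical LR(0) collection (I0 = CLOSURE({[S' → . S]}), then GOTO on every symbol after a dot until no new states appear). It has 19 states:
  I0: { [S → . e n], [S → . n L L], [S → . y L L], [S' → . S] }  — shift
  I1: { [S' → S .] }  — accept
  I2: { [S → e . n] }  — shift
  I3: { [L → . * e S], [L → . S y S], [L → . S], [L → . n e *], [S → . e n], [S → . n L L], [S → . y L L], [S → n . L L] }  — shift
  I4: { [L → . * e S], [L → . S y S], [L → . S], [L → . n e *], [S → . e n], [S → . n L L], [S → . y L L], [S → y . L L] }  — shift
  I5: { [L → * . e S] }  — shift
  I6: { [L → . * e S], [L → . S y S], [L → . S], [L → . n e *], [S → . e n], [S → . n L L], [S → . y L L], [S → y L . L] }  — shift
  I7: { [L → S . y S], [L → S .] }  — shift, reduce
  I8: { [L → . * e S], [L → . S y S], [L → . S], [L → . n e *], [L → n . e *], [S → . e n], [S → . n L L], [S → . y L L], [S → n . L L] }  — shift
  I9: { [L → . * e S], [L → . S y S], [L → . S], [L → . n e *], [S → . e n], [S → . n L L], [S → . y L L], [S → n L . L] }  — shift
  I10: { [L → n e . *], [S → e . n] }  — shift
  I11: { [L → n e * .] }  — reduce
  I12: { [S → e n .] }  — reduce
  I13: { [S → n L L .] }  — reduce
  I14: { [L → S y . S], [S → . e n], [S → . n L L], [S → . y L L] }  — shift
  I15: { [L → S y S .] }  — reduce
  I16: { [S → y L L .] }  — reduce
  I17: { [L → * e . S], [S → . e n], [S → . n L L], [S → . y L L] }  — shift
  I18: { [L → * e S .] }  — reduce

No state contains more than one complete item.

Answer: No reduce-reduce conflicts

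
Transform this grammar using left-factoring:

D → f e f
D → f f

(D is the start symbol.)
Left-factoring transforms A → αβ₁ | αβ₂ into A → αA' and A' → β₁ | β₂
(α is the longest common prefix among the alternatives). Repeat until
no nonterminal has two alternatives with a common prefix.

Round 1: D has alternatives sharing prefix 'f'. Introduce D': D → f D'
  Add: D' → e f
  Add: D' → f

No remaining common prefixes — done.

Resulting grammar:
D → f D'
D' → e f
D' → f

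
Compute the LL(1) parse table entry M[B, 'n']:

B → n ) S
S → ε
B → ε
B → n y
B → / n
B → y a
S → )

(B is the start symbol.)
To find M[B, 'n'], we find productions for B where 'n' is in the predict set (PREDICT(N → α) = (FIRST(α) \ {ε}) ∪ (FOLLOW(N) if α ⇒* ε)).

Relevant sets:
  FOLLOW(B) = { $ }

B → n ) S: PREDICT = { 'n' }
  'n' is in predict set, so this production goes in M[B, 'n']
B → ε: PREDICT = { $ }
B → n y: PREDICT = { 'n' }
  'n' is in predict set, so this production goes in M[B, 'n']
B → / n: PREDICT = { '/' }
B → y a: PREDICT = { 'y' }

M[B, 'n'] = B → n ) S, B → n y  (a multiply-defined cell — the grammar is not LL(1))

Answer: B → n ) S, B → n y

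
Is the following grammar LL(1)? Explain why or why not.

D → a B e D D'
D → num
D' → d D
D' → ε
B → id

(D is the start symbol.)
No. Predict set conflict for D': { 'd' }

A grammar is LL(1) if for each non-terminal N with multiple productions, the predict sets of those productions are pairwise disjoint, where PREDICT(N → α) = (FIRST(α) \ {ε}) ∪ (FOLLOW(N) if α ⇒* ε).

Relevant sets:
  FOLLOW(D') = { $, 'd' }

For D:
  PREDICT(D → a B e D D') = { 'a' }
  PREDICT(D → num) = { 'num' }
For D':
  PREDICT(D' → d D) = { 'd' }
  PREDICT(D' → ε) = { $, 'd' }
B has a single production, so nothing to check there.

Conflict found: Predict set conflict for D': { 'd' }
The grammar is NOT LL(1).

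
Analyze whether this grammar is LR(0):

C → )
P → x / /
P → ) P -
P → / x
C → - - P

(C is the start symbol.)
Augment with C' → C and build the canonical LR(0) collection (I0 = CLOSURE({[C' → . C]}), then GOTO on every symbol after a dot until no new states appear). It has 14 states:
  I0: { [C → . )], [C → . - - P], [C' → . C] }  — shift
  I1: { [C → ) .] }  — reduce
  I2: { [C → - . - P] }  — shift
  I3: { [C' → C .] }  — accept
  I4: { [C → - - . P], [P → . ) P -], [P → . / x], [P → . x / /] }  — shift
  I5: { [P → ) . P -], [P → . ) P -], [P → . / x], [P → . x / /] }  — shift
  I6: { [P → / . x] }  — shift
  I7: { [C → - - P .] }  — reduce
  I8: { [P → x . / /] }  — shift
  I9: { [P → x / . /] }  — shift
  I10: { [P → x / / .] }  — reduce
  I11: { [P → / x .] }  — reduce
  I12: { [P → ) P . -] }  — shift
  I13: { [P → ) P - .] }  — reduce

Every state is either a pure shift/goto state or contains exactly one complete item and nothing to shift — no conflicts. The grammar is LR(0).

Answer: Yes, the grammar is LR(0)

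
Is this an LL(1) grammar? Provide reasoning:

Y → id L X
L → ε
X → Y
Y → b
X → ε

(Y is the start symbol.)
Relevant sets:
  FIRST(Y) = { 'b', 'id' }
  FOLLOW(X) = { $ }

For Y:
  PREDICT(Y → id L X) = { 'id' }
  PREDICT(Y → b) = { 'b' }
For X:
  PREDICT(X → Y) = { 'b', 'id' }
  PREDICT(X → ε) = { $ }
L has a single production, so nothing to check there.

All predict sets are disjoint. The grammar IS LL(1).

Answer: Yes, the grammar is LL(1).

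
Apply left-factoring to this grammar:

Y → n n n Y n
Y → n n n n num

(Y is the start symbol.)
Left-factoring transforms A → αβ₁ | αβ₂ into A → αA' and A' → β₁ | β₂
(α is the longest common prefix among the alternatives). Repeat until
no nonterminal has two alternatives with a common prefix.

Round 1: Y has alternatives sharing prefix 'n n n'. Introduce Y': Y → n n n Y'
  Add: Y' → Y n
  Add: Y' → n num

No remaining common prefixes — done.

Resulting grammar:
Y → n n n Y'
Y' → Y n
Y' → n num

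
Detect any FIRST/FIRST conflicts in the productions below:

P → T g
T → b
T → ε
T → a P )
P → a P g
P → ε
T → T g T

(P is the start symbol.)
Yes. P → T g / P → a P g on { 'a' }; T → b / T → T g T on { 'b' }; T → a P ')' / T → T g T on { 'a' }

A FIRST/FIRST conflict occurs when two productions N → α and N → β for the same non-terminal have FIRST(α) ∩ FIRST(β) ≠ ∅ (with ε ∈ FIRST of a nullable right-hand side, so two nullable alternatives also conflict).

FIRST sets of the non-terminals at (or reachable through a nullable prefix from) the front of some alternative:
  FIRST(T) = { 'a', 'b', 'g', ε }

Productions for P:
  P → T g: FIRST = { 'a', 'b', 'g' }
  P → a P g: FIRST = { 'a' }
  P → ε: FIRST = { ε }
Productions for T:
  T → b: FIRST = { 'b' }
  T → ε: FIRST = { ε }
  T → a P ): FIRST = { 'a' }
  T → T g T: FIRST = { 'a', 'b', 'g' }

Conflict for P: P → T g and P → a P g
  Overlap: { 'a' }
Conflict for T: T → b and T → T g T
  Overlap: { 'b' }
Conflict for T: T → a P ) and T → T g T
  Overlap: { 'a' }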